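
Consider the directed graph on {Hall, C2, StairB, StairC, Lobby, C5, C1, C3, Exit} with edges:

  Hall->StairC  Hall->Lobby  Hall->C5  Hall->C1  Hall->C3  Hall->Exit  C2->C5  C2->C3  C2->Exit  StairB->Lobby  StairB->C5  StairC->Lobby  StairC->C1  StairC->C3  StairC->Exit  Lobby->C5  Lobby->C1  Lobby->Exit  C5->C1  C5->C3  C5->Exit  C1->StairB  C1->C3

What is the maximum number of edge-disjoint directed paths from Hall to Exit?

4

Assign every edge capacity 1; by Menger, the answer equals the max flow.
Path Hall→Exit (+1); total 1.
Path Hall→StairC→Exit (+1); total 2.
Path Hall→Lobby→Exit (+1); total 3.
Path Hall→C5→Exit (+1); total 4.
No residual Hall→Exit path; max flow = 4.
Certifying cut of size 4: {C5→Exit, Hall→Exit, Hall→StairC, Lobby→Exit}.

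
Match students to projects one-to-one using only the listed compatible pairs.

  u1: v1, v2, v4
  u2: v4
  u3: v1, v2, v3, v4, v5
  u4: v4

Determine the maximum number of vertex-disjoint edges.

3

Unit-capacity flow: source→left, listed edges, right→sink; max matching = max flow.
Augmenting path u1→v1 (+1); matched 1.
Augmenting path u2→v4 (+1); matched 2.
Augmenting path u3→v2 (+1); matched 3.
No augmenting path remains; maximum matching = 3.
König certificate: {u1, u3, v4} is a vertex cover of size 3 (every listed pair touches it), so no matching can be larger.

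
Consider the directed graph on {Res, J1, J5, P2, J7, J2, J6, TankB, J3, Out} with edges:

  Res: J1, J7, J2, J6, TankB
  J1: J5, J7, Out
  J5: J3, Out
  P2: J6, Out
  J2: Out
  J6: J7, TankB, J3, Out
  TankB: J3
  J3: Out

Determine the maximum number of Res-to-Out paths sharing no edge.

4

Assign every edge capacity 1; by Menger, the answer equals the max flow.
Path Res→J1→Out (+1); total 1.
Path Res→J2→Out (+1); total 2.
Path Res→J6→Out (+1); total 3.
Path Res→TankB→J3→Out (+1); total 4.
No residual Res→Out path; max flow = 4.
Certifying cut of size 4: {Res→J1, Res→J2, Res→J6, Res→TankB}.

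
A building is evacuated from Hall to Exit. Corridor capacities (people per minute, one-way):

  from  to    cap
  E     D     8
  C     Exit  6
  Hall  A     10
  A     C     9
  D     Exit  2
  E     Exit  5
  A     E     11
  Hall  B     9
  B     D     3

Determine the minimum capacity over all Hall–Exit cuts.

Augment Hall→A→C→Exit: bottleneck 6, flow now 6.
Augment Hall→A→E→Exit: bottleneck 4, flow now 10.
Augment Hall→B→D→Exit: bottleneck 2, flow now 12.
No augmenting path remains; maximum flow = 12.
By max-flow min-cut, the minimum cut capacity equals the max flow.
In the residual graph, reachable from Hall: {Hall, B, D}.
Min-cut edges: Hall→A (10), D→Exit (2); capacity 10 + 2 = 12.

12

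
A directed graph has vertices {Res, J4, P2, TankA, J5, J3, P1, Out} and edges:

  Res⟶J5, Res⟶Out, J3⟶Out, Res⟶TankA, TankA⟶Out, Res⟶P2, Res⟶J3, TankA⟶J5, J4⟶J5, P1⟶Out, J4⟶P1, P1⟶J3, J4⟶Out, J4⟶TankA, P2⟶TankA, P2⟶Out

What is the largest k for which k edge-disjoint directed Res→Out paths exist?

4

Assign every edge capacity 1; by Menger, the answer equals the max flow.
Path Res→Out (+1); total 1.
Path Res→P2→Out (+1); total 2.
Path Res→TankA→Out (+1); total 3.
Path Res→J3→Out (+1); total 4.
No residual Res→Out path; max flow = 4.
Certifying cut of size 4: {Res→J3, Res→Out, Res→P2, Res→TankA}.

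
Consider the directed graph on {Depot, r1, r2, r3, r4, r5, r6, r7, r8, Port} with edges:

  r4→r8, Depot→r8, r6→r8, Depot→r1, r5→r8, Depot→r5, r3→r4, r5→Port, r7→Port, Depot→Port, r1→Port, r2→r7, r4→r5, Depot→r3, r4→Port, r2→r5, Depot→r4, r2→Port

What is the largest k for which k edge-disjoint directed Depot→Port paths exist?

Assign every edge capacity 1; by Menger, the answer equals the max flow.
Path Depot→Port (+1); total 1.
Path Depot→r1→Port (+1); total 2.
Path Depot→r4→Port (+1); total 3.
Path Depot→r5→Port (+1); total 4.
No residual Depot→Port path; max flow = 4.
Certifying cut of size 4: {Depot→Port, Depot→r1, r4→Port, r5→Port}.

4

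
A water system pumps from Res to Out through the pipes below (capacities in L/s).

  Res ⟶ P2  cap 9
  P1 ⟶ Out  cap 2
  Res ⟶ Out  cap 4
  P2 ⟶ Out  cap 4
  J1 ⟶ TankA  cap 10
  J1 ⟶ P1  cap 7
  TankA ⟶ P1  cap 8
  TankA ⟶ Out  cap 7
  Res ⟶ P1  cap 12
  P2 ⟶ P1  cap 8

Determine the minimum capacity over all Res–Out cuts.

Augment Res→Out: bottleneck 4, flow now 4.
Augment Res→P2→Out: bottleneck 4, flow now 8.
Augment Res→P1→Out: bottleneck 2, flow now 10.
No augmenting path remains; maximum flow = 10.
By max-flow min-cut, the minimum cut capacity equals the max flow.
In the residual graph, reachable from Res: {Res, P2, P1}.
Min-cut edges: Res→Out (4), P2→Out (4), P1→Out (2); capacity 4 + 4 + 2 = 10.

10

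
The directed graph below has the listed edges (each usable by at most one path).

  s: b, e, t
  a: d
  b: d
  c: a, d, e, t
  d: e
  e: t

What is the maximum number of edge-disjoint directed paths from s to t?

2

Assign every edge capacity 1; by Menger, the answer equals the max flow.
Path s→t (+1); total 1.
Path s→e→t (+1); total 2.
No residual s→t path; max flow = 2.
Certifying cut of size 2: {e→t, s→t}.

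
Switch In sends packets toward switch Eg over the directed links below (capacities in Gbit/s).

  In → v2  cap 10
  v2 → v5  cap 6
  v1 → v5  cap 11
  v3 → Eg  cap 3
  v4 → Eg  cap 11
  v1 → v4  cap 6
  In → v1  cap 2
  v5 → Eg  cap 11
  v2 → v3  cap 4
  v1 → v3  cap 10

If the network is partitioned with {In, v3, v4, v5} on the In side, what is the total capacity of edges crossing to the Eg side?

37

Edges leaving {In, v3, v4, v5}: In→v1 (2), In→v2 (10), v3→Eg (3), v4→Eg (11), v5→Eg (11).
Cut capacity = 2 + 10 + 3 + 11 + 11 = 37.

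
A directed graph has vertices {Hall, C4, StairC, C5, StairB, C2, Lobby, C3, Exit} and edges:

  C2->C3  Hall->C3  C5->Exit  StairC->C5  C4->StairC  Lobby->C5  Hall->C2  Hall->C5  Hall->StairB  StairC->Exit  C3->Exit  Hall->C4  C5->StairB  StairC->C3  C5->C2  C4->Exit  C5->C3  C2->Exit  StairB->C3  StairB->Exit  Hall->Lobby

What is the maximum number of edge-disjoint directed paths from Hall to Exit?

5

Assign every edge capacity 1; by Menger, the answer equals the max flow.
Path Hall→C4→Exit (+1); total 1.
Path Hall→C5→Exit (+1); total 2.
Path Hall→StairB→Exit (+1); total 3.
Path Hall→C2→Exit (+1); total 4.
Path Hall→C3→Exit (+1); total 5.
No residual Hall→Exit path; max flow = 5.
Certifying cut of size 5: {C2→Exit, C3→Exit, C5→Exit, Hall→C4, StairB→Exit}.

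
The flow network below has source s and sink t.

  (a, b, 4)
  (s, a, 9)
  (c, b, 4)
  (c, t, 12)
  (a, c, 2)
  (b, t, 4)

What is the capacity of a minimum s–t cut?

Augment s→a→b→t: bottleneck 4, flow now 4.
Augment s→a→c→t: bottleneck 2, flow now 6.
No augmenting path remains; maximum flow = 6.
By max-flow min-cut, the minimum cut capacity equals the max flow.
In the residual graph, reachable from s: {s, a}.
Min-cut edges: a→b (4), a→c (2); capacity 4 + 2 = 6.

6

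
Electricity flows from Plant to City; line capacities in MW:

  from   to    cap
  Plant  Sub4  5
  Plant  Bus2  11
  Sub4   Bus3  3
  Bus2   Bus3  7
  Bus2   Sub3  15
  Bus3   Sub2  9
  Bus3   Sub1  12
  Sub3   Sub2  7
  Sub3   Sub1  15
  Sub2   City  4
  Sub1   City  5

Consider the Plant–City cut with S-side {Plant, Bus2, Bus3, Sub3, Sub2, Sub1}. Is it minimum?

Given cut capacity: 5 + 4 + 5 = 14.
Augment Plant→Sub4→Bus3→Sub2→City: bottleneck 3, flow now 3.
Augment Plant→Bus2→Bus3→Sub2→City: bottleneck 1, flow now 4.
Augment Plant→Bus2→Bus3→Sub1→City: bottleneck 5, flow now 9.
No augmenting path remains; maximum flow = 9.
In the residual graph, reachable from Plant: {Plant, Sub4, Bus2, Bus3, Sub3, Sub2, Sub1}.
Min-cut edges: Sub2→City (4), Sub1→City (5); capacity 4 + 5 = 9.
Cut capacity 14 exceeds the max flow 9, so it is not minimum.

No — its capacity is 14, but the minimum cut has capacity 9.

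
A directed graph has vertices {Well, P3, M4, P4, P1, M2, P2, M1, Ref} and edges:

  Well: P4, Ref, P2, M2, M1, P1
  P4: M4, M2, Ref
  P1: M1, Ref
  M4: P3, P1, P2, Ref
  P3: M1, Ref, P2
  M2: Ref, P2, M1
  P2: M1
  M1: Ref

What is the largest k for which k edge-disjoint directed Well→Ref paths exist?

5

Assign every edge capacity 1; by Menger, the answer equals the max flow.
Path Well→Ref (+1); total 1.
Path Well→P4→Ref (+1); total 2.
Path Well→P1→Ref (+1); total 3.
Path Well→M2→Ref (+1); total 4.
Path Well→M1→Ref (+1); total 5.
No residual Well→Ref path; max flow = 5.
Certifying cut of size 5: {M1→Ref, Well→M2, Well→P1, Well→P4, Well→Ref}.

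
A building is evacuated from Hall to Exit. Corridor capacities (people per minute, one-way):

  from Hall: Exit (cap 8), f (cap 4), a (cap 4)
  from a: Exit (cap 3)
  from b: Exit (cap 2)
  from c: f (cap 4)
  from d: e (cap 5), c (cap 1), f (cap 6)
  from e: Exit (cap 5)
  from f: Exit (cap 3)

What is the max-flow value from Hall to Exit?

Augment Hall→Exit: bottleneck 8, flow now 8.
Augment Hall→a→Exit: bottleneck 3, flow now 11.
Augment Hall→f→Exit: bottleneck 3, flow now 14.
No augmenting path remains; maximum flow = 14.
In the residual graph, reachable from Hall: {Hall, a, f}.
Min-cut edges: Hall→Exit (8), a→Exit (3), f→Exit (3); capacity 8 + 3 + 3 = 14.
This cut is saturated, so no flow can exceed 14.

14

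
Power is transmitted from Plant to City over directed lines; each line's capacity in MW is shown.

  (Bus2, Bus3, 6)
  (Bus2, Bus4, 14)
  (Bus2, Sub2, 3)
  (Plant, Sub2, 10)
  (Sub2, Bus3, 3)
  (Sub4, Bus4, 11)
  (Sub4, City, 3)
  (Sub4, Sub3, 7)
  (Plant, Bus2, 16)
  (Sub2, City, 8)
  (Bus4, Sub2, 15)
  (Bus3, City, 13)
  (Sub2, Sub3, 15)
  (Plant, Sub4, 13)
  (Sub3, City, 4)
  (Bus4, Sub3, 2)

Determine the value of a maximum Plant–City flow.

24

Augment Plant→Sub4→City: bottleneck 3, flow now 3.
Augment Plant→Sub2→City: bottleneck 8, flow now 11.
Augment Plant→Sub4→Sub3→City: bottleneck 4, flow now 15.
Augment Plant→Bus2→Bus3→City: bottleneck 6, flow now 21.
Augment Plant→Sub2→Bus3→City: bottleneck 2, flow now 23.
Augment Plant→Bus2→Sub2→Bus3→City: bottleneck 1, flow now 24.
No augmenting path remains; maximum flow = 24.
In the residual graph, reachable from Plant: {Plant, Sub4, Bus2, Bus4, Sub2, Sub3}.
Min-cut edges: Sub4→City (3), Bus2→Bus3 (6), Sub2→Bus3 (3), Sub2→City (8), Sub3→City (4); capacity 3 + 6 + 3 + 8 + 4 = 24.
This cut is saturated, so no flow can exceed 24.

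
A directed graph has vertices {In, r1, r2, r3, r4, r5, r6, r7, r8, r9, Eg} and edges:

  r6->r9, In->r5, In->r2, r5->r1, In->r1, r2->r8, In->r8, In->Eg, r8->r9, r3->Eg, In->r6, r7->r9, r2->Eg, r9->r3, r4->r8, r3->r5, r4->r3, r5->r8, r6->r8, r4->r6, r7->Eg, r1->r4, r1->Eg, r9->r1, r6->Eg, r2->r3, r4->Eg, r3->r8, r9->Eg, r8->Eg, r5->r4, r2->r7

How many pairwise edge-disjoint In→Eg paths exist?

Assign every edge capacity 1; by Menger, the answer equals the max flow.
Path In→Eg (+1); total 1.
Path In→r1→Eg (+1); total 2.
Path In→r2→Eg (+1); total 3.
Path In→r6→Eg (+1); total 4.
Path In→r8→Eg (+1); total 5.
Path In→r5→r4→Eg (+1); total 6.
No residual In→Eg path; max flow = 6.
Certifying cut of size 6: {In→Eg, In→r1, In→r2, In→r5, In→r6, In→r8}.

6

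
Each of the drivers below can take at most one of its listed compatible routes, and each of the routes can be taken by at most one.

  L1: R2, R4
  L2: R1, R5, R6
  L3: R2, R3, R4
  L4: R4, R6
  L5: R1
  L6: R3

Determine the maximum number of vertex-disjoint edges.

6

Unit-capacity flow: source→left, listed edges, right→sink; max matching = max flow.
Augmenting path L1→R2 (+1); matched 1.
Augmenting path L2→R1 (+1); matched 2.
Augmenting path L3→R3 (+1); matched 3.
Augmenting path L4→R4 (+1); matched 4.
Augmenting path L5→R1→L2→R5 (+1); matched 5.
Augmenting path L6→R3→L3→R4→L4→R6 (+1); matched 6.
No augmenting path remains; maximum matching = 6.
König certificate: {L1, L2, L3, L4, L5, L6} is a vertex cover of size 6 (every listed pair touches it), so no matching can be larger.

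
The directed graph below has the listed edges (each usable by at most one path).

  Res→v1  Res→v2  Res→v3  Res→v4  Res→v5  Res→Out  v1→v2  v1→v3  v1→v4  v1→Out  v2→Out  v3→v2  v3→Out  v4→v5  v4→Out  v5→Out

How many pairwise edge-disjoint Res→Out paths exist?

6

Assign every edge capacity 1; by Menger, the answer equals the max flow.
Path Res→Out (+1); total 1.
Path Res→v1→Out (+1); total 2.
Path Res→v2→Out (+1); total 3.
Path Res→v3→Out (+1); total 4.
Path Res→v4→Out (+1); total 5.
Path Res→v5→Out (+1); total 6.
No residual Res→Out path; max flow = 6.
Certifying cut of size 6: {Res→Out, Res→v1, Res→v2, Res→v3, Res→v4, Res→v5}.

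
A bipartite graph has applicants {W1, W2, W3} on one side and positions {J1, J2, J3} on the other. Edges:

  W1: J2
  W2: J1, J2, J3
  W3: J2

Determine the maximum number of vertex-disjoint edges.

2

Unit-capacity flow: source→left, listed edges, right→sink; max matching = max flow.
Augmenting path W1→J2 (+1); matched 1.
Augmenting path W2→J1 (+1); matched 2.
No augmenting path remains; maximum matching = 2.
König certificate: {W2, J2} is a vertex cover of size 2 (every listed pair touches it), so no matching can be larger.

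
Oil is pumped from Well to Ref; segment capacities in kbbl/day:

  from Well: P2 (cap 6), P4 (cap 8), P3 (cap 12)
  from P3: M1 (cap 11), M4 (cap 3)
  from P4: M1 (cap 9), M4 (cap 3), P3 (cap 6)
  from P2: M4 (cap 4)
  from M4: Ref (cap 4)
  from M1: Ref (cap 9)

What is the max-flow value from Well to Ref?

13

Augment Well→P3→M4→Ref: bottleneck 3, flow now 3.
Augment Well→P3→M1→Ref: bottleneck 9, flow now 12.
Augment Well→P4→M4→Ref: bottleneck 1, flow now 13.
No augmenting path remains; maximum flow = 13.
In the residual graph, reachable from Well: {Well, P3, P4, P2, M4, M1}.
Min-cut edges: M4→Ref (4), M1→Ref (9); capacity 4 + 9 = 13.
This cut is saturated, so no flow can exceed 13.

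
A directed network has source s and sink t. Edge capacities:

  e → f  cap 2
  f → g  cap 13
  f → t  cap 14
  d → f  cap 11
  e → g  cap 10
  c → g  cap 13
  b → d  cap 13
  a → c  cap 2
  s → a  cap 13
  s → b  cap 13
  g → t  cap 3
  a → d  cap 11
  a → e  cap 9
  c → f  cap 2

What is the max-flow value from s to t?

17

Augment s→a→c→f→t: bottleneck 2, flow now 2.
Augment s→a→d→f→t: bottleneck 11, flow now 13.
Augment s→b→d→a→e→f→t: bottleneck 1, flow now 14. (uses reverse residual edge)
Augment s→b→d→a→e→g→t: bottleneck 3, flow now 17. (uses reverse residual edge)
No augmenting path remains; maximum flow = 17.
In the residual graph, reachable from s: {s, a, b, c, d, e, f, g}.
Min-cut edges: f→t (14), g→t (3); capacity 14 + 3 = 17.
This cut is saturated, so no flow can exceed 17.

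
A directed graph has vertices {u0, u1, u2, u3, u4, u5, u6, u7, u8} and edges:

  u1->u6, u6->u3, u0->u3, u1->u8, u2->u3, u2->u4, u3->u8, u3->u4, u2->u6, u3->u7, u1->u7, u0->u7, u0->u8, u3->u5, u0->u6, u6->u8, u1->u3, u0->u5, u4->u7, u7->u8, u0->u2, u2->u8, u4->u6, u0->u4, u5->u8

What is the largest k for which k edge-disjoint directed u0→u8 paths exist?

6

Assign every edge capacity 1; by Menger, the answer equals the max flow.
Path u0→u8 (+1); total 1.
Path u0→u2→u8 (+1); total 2.
Path u0→u3→u8 (+1); total 3.
Path u0→u5→u8 (+1); total 4.
Path u0→u6→u8 (+1); total 5.
Path u0→u7→u8 (+1); total 6.
No residual u0→u8 path; max flow = 6.
Certifying cut of size 6: {u0→u2, u0→u8, u3→u8, u5→u8, u6→u8, u7→u8}.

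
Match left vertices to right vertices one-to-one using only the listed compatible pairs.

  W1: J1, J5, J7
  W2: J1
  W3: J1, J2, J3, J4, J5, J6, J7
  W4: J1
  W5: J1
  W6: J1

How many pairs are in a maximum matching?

Unit-capacity flow: source→left, listed edges, right→sink; max matching = max flow.
Augmenting path W1→J1 (+1); matched 1.
Augmenting path W3→J2 (+1); matched 2.
Augmenting path W2→J1→W1→J5 (+1); matched 3.
No augmenting path remains; maximum matching = 3.
König certificate: {W1, W3, J1} is a vertex cover of size 3 (every listed pair touches it), so no matching can be larger.

3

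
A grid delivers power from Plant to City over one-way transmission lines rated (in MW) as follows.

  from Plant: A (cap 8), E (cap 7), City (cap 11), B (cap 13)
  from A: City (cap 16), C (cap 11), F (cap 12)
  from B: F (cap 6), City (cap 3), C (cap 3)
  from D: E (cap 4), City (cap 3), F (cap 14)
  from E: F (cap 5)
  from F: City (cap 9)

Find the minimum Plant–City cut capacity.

Augment Plant→City: bottleneck 11, flow now 11.
Augment Plant→A→City: bottleneck 8, flow now 19.
Augment Plant→B→City: bottleneck 3, flow now 22.
Augment Plant→B→F→City: bottleneck 6, flow now 28.
Augment Plant→E→F→City: bottleneck 3, flow now 31.
No augmenting path remains; maximum flow = 31.
By max-flow min-cut, the minimum cut capacity equals the max flow.
In the residual graph, reachable from Plant: {Plant, B, C, E, F}.
Min-cut edges: Plant→A (8), Plant→City (11), B→City (3), F→City (9); capacity 8 + 11 + 3 + 9 = 31.

31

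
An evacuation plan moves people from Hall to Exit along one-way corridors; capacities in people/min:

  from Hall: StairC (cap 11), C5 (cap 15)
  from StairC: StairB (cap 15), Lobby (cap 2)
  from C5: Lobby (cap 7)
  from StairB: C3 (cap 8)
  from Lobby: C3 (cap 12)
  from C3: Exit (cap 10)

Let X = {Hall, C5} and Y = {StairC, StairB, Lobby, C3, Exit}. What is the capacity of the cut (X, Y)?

18

Edges leaving {Hall, C5}: Hall→StairC (11), C5→Lobby (7).
Cut capacity = 11 + 7 = 18.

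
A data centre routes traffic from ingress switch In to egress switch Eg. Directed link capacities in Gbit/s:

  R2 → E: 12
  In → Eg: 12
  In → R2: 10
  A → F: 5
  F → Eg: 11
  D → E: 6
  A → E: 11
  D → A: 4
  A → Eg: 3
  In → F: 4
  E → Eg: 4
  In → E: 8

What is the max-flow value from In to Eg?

Augment In→Eg: bottleneck 12, flow now 12.
Augment In→E→Eg: bottleneck 4, flow now 16.
Augment In→F→Eg: bottleneck 4, flow now 20.
No augmenting path remains; maximum flow = 20.
In the residual graph, reachable from In: {In, R2, E}.
Min-cut edges: In→F (4), In→Eg (12), E→Eg (4); capacity 4 + 12 + 4 = 20.
This cut is saturated, so no flow can exceed 20.

20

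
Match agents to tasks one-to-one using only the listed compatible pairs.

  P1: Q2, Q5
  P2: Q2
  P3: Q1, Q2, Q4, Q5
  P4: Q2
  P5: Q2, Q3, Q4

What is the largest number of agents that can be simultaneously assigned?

4

Unit-capacity flow: source→left, listed edges, right→sink; max matching = max flow.
Augmenting path P1→Q2 (+1); matched 1.
Augmenting path P3→Q1 (+1); matched 2.
Augmenting path P5→Q3 (+1); matched 3.
Augmenting path P2→Q2→P1→Q5 (+1); matched 4.
No augmenting path remains; maximum matching = 4.
König certificate: {P1, P3, P5, Q2} is a vertex cover of size 4 (every listed pair touches it), so no matching can be larger.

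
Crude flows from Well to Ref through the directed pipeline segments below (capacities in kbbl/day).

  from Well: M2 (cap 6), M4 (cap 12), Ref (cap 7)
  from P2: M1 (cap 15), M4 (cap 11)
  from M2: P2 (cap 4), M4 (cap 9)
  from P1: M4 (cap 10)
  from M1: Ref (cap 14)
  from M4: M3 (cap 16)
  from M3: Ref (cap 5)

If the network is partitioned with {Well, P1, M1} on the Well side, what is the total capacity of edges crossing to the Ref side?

49

Edges leaving {Well, P1, M1}: Well→M2 (6), Well→M4 (12), Well→Ref (7), P1→M4 (10), M1→Ref (14).
Cut capacity = 6 + 12 + 7 + 10 + 14 = 49.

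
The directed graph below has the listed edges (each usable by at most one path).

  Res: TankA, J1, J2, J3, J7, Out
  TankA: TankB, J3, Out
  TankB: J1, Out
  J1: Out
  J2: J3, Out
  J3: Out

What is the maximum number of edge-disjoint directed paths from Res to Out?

Assign every edge capacity 1; by Menger, the answer equals the max flow.
Path Res→Out (+1); total 1.
Path Res→TankA→Out (+1); total 2.
Path Res→J1→Out (+1); total 3.
Path Res→J2→Out (+1); total 4.
Path Res→J3→Out (+1); total 5.
No residual Res→Out path; max flow = 5.
Certifying cut of size 5: {Res→J1, Res→J2, Res→J3, Res→Out, Res→TankA}.

5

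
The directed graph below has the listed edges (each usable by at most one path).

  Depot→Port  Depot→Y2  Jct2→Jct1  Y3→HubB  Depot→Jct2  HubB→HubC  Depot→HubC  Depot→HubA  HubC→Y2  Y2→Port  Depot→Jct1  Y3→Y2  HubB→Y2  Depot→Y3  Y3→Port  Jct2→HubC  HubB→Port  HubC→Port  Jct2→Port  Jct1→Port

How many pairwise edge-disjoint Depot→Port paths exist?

6

Assign every edge capacity 1; by Menger, the answer equals the max flow.
Path Depot→Port (+1); total 1.
Path Depot→Y3→Port (+1); total 2.
Path Depot→Jct2→Port (+1); total 3.
Path Depot→Y2→Port (+1); total 4.
Path Depot→HubC→Port (+1); total 5.
Path Depot→Jct1→Port (+1); total 6.
No residual Depot→Port path; max flow = 6.
Certifying cut of size 6: {Depot→HubC, Depot→Jct1, Depot→Jct2, Depot→Port, Depot→Y2, Depot→Y3}.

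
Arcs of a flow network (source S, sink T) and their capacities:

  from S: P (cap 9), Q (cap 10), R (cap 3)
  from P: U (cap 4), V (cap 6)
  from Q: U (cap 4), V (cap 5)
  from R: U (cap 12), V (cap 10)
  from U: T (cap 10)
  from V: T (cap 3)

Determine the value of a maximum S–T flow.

13

Augment S→P→U→T: bottleneck 4, flow now 4.
Augment S→P→V→T: bottleneck 3, flow now 7.
Augment S→Q→U→T: bottleneck 4, flow now 11.
Augment S→R→U→T: bottleneck 2, flow now 13.
No augmenting path remains; maximum flow = 13.
In the residual graph, reachable from S: {S, P, Q, R, U, V}.
Min-cut edges: U→T (10), V→T (3); capacity 10 + 3 = 13.
This cut is saturated, so no flow can exceed 13.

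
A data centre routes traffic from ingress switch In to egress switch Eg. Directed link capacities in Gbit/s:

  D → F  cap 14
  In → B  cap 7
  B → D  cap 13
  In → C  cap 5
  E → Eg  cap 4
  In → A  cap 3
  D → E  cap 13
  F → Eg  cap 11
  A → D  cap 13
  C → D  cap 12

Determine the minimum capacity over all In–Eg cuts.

15

Augment In→A→D→E→Eg: bottleneck 3, flow now 3.
Augment In→B→D→E→Eg: bottleneck 1, flow now 4.
Augment In→B→D→F→Eg: bottleneck 6, flow now 10.
Augment In→C→D→F→Eg: bottleneck 5, flow now 15.
No augmenting path remains; maximum flow = 15.
By max-flow min-cut, the minimum cut capacity equals the max flow.
In the residual graph, reachable from In: {In}.
Min-cut edges: In→A (3), In→B (7), In→C (5); capacity 3 + 7 + 5 = 15.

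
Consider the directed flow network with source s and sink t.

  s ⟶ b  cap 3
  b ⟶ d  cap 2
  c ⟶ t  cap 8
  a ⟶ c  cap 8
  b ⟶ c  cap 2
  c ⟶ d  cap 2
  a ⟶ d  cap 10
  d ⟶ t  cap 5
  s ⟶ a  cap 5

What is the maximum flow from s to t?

8

Augment s→a→c→t: bottleneck 5, flow now 5.
Augment s→b→c→t: bottleneck 2, flow now 7.
Augment s→b→d→t: bottleneck 1, flow now 8.
No augmenting path remains; maximum flow = 8.
In the residual graph, reachable from s: {s}.
Min-cut edges: s→a (5), s→b (3); capacity 5 + 3 = 8.
This cut is saturated, so no flow can exceed 8.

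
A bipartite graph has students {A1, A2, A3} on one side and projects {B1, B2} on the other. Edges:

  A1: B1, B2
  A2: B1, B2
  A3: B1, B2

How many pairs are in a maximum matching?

2

Unit-capacity flow: source→left, listed edges, right→sink; max matching = max flow.
Augmenting path A1→B1 (+1); matched 1.
Augmenting path A2→B2 (+1); matched 2.
No augmenting path remains; maximum matching = 2.
König certificate: {B1, B2} is a vertex cover of size 2 (every listed pair touches it), so no matching can be larger.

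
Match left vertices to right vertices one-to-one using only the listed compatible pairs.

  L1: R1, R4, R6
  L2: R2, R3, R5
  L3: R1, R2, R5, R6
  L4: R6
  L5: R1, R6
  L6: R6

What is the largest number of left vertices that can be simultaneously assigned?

Unit-capacity flow: source→left, listed edges, right→sink; max matching = max flow.
Augmenting path L1→R1 (+1); matched 1.
Augmenting path L2→R2 (+1); matched 2.
Augmenting path L3→R5 (+1); matched 3.
Augmenting path L4→R6 (+1); matched 4.
Augmenting path L5→R1→L1→R4 (+1); matched 5.
No augmenting path remains; maximum matching = 5.
König certificate: {L1, L2, L3, L5, R6} is a vertex cover of size 5 (every listed pair touches it), so no matching can be larger.

5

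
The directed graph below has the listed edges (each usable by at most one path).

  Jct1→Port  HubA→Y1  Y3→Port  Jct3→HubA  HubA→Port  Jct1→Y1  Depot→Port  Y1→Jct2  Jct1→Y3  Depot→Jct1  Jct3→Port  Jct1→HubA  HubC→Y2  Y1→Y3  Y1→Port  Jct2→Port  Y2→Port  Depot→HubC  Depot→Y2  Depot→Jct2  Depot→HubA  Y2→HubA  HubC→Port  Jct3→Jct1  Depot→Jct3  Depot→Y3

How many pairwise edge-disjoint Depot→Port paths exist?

8

Assign every edge capacity 1; by Menger, the answer equals the max flow.
Path Depot→Port (+1); total 1.
Path Depot→Jct1→Port (+1); total 2.
Path Depot→HubC→Port (+1); total 3.
Path Depot→Y2→Port (+1); total 4.
Path Depot→HubA→Port (+1); total 5.
Path Depot→Jct3→Port (+1); total 6.
Path Depot→Y3→Port (+1); total 7.
Path Depot→Jct2→Port (+1); total 8.
No residual Depot→Port path; max flow = 8.
Certifying cut of size 8: {Depot→HubA, Depot→HubC, Depot→Jct1, Depot→Jct2, Depot→Jct3, Depot→Port, Depot→Y2, Depot→Y3}.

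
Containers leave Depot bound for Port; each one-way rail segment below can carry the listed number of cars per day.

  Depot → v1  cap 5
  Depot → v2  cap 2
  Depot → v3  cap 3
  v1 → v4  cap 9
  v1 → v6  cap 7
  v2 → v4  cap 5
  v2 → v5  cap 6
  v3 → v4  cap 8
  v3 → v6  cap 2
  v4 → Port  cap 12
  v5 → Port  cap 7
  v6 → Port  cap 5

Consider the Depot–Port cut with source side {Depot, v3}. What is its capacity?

Edges leaving {Depot, v3}: Depot→v1 (5), Depot→v2 (2), v3→v4 (8), v3→v6 (2).
Cut capacity = 5 + 2 + 8 + 2 = 17.

17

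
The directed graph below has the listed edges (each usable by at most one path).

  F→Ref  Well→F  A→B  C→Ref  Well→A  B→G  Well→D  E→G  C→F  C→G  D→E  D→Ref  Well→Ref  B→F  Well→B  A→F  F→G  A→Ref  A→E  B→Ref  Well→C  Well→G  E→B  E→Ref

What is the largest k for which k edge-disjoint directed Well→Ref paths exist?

6

Assign every edge capacity 1; by Menger, the answer equals the max flow.
Path Well→Ref (+1); total 1.
Path Well→A→Ref (+1); total 2.
Path Well→B→Ref (+1); total 3.
Path Well→C→Ref (+1); total 4.
Path Well→D→Ref (+1); total 5.
Path Well→F→Ref (+1); total 6.
No residual Well→Ref path; max flow = 6.
Certifying cut of size 6: {Well→A, Well→B, Well→C, Well→D, Well→F, Well→Ref}.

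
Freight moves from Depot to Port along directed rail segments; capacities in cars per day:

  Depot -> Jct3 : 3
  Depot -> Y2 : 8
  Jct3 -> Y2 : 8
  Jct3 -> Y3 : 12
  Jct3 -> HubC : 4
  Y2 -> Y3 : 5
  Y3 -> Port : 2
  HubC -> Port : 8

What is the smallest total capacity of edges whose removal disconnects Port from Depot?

Augment Depot→Jct3→Y3→Port: bottleneck 2, flow now 2.
Augment Depot→Jct3→HubC→Port: bottleneck 1, flow now 3.
Augment Depot→Y2→Y3→Jct3→HubC→Port: bottleneck 2, flow now 5. (uses reverse residual edge)
No augmenting path remains; maximum flow = 5.
By max-flow min-cut, the minimum cut capacity equals the max flow.
In the residual graph, reachable from Depot: {Depot, Y2, Y3}.
Min-cut edges: Depot→Jct3 (3), Y3→Port (2); capacity 3 + 2 = 5.

5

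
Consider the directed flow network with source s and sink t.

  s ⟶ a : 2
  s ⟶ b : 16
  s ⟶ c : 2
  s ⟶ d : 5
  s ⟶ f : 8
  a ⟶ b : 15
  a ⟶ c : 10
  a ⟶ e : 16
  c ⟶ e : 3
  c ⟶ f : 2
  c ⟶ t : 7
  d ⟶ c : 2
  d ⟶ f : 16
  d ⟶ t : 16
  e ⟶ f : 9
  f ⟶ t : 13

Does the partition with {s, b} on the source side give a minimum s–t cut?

Given cut capacity: 2 + 2 + 5 + 8 = 17.
Augment s→c→t: bottleneck 2, flow now 2.
Augment s→d→t: bottleneck 5, flow now 7.
Augment s→f→t: bottleneck 8, flow now 15.
Augment s→a→c→t: bottleneck 2, flow now 17.
No augmenting path remains; maximum flow = 17.
Cut capacity 17 equals the max flow, so it is a minimum cut.

Yes — it is a minimum cut (capacity 17).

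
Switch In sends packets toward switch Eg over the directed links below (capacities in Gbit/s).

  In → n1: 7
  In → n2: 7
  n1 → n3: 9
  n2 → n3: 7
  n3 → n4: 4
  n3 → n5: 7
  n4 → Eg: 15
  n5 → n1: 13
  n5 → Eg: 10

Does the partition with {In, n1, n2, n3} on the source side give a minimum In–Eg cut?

Yes — it is a minimum cut (capacity 11).

Given cut capacity: 4 + 7 = 11.
Augment In→n1→n3→n4→Eg: bottleneck 4, flow now 4.
Augment In→n1→n3→n5→Eg: bottleneck 3, flow now 7.
Augment In→n2→n3→n5→Eg: bottleneck 4, flow now 11.
No augmenting path remains; maximum flow = 11.
Cut capacity 11 equals the max flow, so it is a minimum cut.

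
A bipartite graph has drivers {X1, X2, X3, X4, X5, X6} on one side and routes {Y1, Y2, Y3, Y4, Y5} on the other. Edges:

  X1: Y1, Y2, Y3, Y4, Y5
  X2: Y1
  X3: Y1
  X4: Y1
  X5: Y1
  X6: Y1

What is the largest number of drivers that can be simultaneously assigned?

2

Unit-capacity flow: source→left, listed edges, right→sink; max matching = max flow.
Augmenting path X1→Y1 (+1); matched 1.
Augmenting path X2→Y1→X1→Y2 (+1); matched 2.
No augmenting path remains; maximum matching = 2.
König certificate: {X1, Y1} is a vertex cover of size 2 (every listed pair touches it), so no matching can be larger.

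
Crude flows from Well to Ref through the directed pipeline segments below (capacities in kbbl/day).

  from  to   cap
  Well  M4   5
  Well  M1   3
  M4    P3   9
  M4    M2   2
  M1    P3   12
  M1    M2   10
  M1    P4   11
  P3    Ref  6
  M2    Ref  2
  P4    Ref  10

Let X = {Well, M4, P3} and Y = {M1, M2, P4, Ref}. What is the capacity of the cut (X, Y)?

11

Edges leaving {Well, M4, P3}: Well→M1 (3), M4→M2 (2), P3→Ref (6).
Cut capacity = 3 + 2 + 6 = 11.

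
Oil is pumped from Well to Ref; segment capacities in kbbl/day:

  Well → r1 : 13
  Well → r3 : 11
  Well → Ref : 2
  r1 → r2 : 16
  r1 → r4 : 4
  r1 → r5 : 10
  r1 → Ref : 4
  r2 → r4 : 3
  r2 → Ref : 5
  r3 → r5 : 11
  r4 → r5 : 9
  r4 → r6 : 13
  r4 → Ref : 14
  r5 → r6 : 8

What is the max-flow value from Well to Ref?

15

Augment Well→Ref: bottleneck 2, flow now 2.
Augment Well→r1→Ref: bottleneck 4, flow now 6.
Augment Well→r1→r2→Ref: bottleneck 5, flow now 11.
Augment Well→r1→r4→Ref: bottleneck 4, flow now 15.
No augmenting path remains; maximum flow = 15.
In the residual graph, reachable from Well: {Well, r3, r5, r6}.
Min-cut edges: Well→r1 (13), Well→Ref (2); capacity 13 + 2 = 15.
This cut is saturated, so no flow can exceed 15.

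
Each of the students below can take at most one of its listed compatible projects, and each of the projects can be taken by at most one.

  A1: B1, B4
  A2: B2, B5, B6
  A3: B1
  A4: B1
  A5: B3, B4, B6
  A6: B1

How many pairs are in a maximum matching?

Unit-capacity flow: source→left, listed edges, right→sink; max matching = max flow.
Augmenting path A1→B1 (+1); matched 1.
Augmenting path A2→B2 (+1); matched 2.
Augmenting path A5→B3 (+1); matched 3.
Augmenting path A3→B1→A1→B4 (+1); matched 4.
No augmenting path remains; maximum matching = 4.
König certificate: {A1, A2, A5, B1} is a vertex cover of size 4 (every listed pair touches it), so no matching can be larger.

4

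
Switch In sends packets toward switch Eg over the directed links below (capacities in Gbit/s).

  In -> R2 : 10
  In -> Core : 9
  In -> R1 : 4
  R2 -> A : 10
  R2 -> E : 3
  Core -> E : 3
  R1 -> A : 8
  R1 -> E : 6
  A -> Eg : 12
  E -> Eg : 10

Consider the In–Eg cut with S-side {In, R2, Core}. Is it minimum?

No — its capacity is 20, but the minimum cut has capacity 17.

Given cut capacity: 4 + 10 + 3 + 3 = 20.
Augment In→R2→A→Eg: bottleneck 10, flow now 10.
Augment In→Core→E→Eg: bottleneck 3, flow now 13.
Augment In→R1→A→Eg: bottleneck 2, flow now 15.
Augment In→R1→E→Eg: bottleneck 2, flow now 17.
No augmenting path remains; maximum flow = 17.
In the residual graph, reachable from In: {In, Core}.
Min-cut edges: In→R2 (10), In→R1 (4), Core→E (3); capacity 10 + 4 + 3 = 17.
Cut capacity 20 exceeds the max flow 17, so it is not minimum.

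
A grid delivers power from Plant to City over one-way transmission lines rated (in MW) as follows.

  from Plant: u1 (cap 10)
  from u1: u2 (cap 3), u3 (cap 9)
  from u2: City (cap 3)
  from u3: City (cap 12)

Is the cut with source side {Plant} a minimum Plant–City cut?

Given cut capacity: 10 = 10.
Augment Plant→u1→u2→City: bottleneck 3, flow now 3.
Augment Plant→u1→u3→City: bottleneck 7, flow now 10.
No augmenting path remains; maximum flow = 10.
Cut capacity 10 equals the max flow, so it is a minimum cut.

Yes — it is a minimum cut (capacity 10).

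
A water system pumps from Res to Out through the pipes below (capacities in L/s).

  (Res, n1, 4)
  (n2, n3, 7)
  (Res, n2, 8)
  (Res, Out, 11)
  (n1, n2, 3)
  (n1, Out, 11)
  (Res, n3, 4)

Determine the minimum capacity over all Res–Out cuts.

Augment Res→Out: bottleneck 11, flow now 11.
Augment Res→n1→Out: bottleneck 4, flow now 15.
No augmenting path remains; maximum flow = 15.
By max-flow min-cut, the minimum cut capacity equals the max flow.
In the residual graph, reachable from Res: {Res, n2, n3}.
Min-cut edges: Res→n1 (4), Res→Out (11); capacity 4 + 11 = 15.

15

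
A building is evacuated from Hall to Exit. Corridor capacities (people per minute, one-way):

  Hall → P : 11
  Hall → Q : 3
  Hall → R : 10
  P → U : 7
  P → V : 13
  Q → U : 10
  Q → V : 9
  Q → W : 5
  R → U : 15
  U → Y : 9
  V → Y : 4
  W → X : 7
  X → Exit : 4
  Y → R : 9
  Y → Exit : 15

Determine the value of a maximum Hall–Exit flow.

Augment Hall→P→U→Y→Exit: bottleneck 7, flow now 7.
Augment Hall→P→V→Y→Exit: bottleneck 4, flow now 11.
Augment Hall→Q→U→Y→Exit: bottleneck 2, flow now 13.
Augment Hall→Q→W→X→Exit: bottleneck 1, flow now 14.
Augment Hall→R→U→Q→W→X→Exit: bottleneck 2, flow now 16. (uses reverse residual edge)
No augmenting path remains; maximum flow = 16.
In the residual graph, reachable from Hall: {Hall, P, R, U, V}.
Min-cut edges: Hall→Q (3), U→Y (9), V→Y (4); capacity 3 + 9 + 4 = 16.
This cut is saturated, so no flow can exceed 16.

16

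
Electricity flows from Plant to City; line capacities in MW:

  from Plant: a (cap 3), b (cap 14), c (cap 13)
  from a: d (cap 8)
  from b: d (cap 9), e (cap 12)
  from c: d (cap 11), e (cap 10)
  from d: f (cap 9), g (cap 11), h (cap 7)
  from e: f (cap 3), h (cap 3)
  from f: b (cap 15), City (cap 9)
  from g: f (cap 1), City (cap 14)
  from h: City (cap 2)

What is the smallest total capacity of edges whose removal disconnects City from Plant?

Augment Plant→a→d→f→City: bottleneck 3, flow now 3.
Augment Plant→b→d→f→City: bottleneck 6, flow now 9.
Augment Plant→b→d→g→City: bottleneck 3, flow now 12.
Augment Plant→b→e→h→City: bottleneck 2, flow now 14.
Augment Plant→c→d→g→City: bottleneck 8, flow now 22.
No augmenting path remains; maximum flow = 22.
By max-flow min-cut, the minimum cut capacity equals the max flow.
In the residual graph, reachable from Plant: {Plant, a, b, c, d, e, f, h}.
Min-cut edges: d→g (11), f→City (9), h→City (2); capacity 11 + 9 + 2 = 22.

22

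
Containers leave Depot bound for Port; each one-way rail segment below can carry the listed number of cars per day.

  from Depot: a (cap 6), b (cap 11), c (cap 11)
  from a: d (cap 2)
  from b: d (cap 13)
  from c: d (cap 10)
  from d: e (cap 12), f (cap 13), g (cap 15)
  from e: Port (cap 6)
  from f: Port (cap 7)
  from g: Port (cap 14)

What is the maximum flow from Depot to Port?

23

Augment Depot→a→d→e→Port: bottleneck 2, flow now 2.
Augment Depot→b→d→e→Port: bottleneck 4, flow now 6.
Augment Depot→b→d→f→Port: bottleneck 7, flow now 13.
Augment Depot→c→d→g→Port: bottleneck 10, flow now 23.
No augmenting path remains; maximum flow = 23.
In the residual graph, reachable from Depot: {Depot, a, c}.
Min-cut edges: Depot→b (11), a→d (2), c→d (10); capacity 11 + 2 + 10 = 23.
This cut is saturated, so no flow can exceed 23.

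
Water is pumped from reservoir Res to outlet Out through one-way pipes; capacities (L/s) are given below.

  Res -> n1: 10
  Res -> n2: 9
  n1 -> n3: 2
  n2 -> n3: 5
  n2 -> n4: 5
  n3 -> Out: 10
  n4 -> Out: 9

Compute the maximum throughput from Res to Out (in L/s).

11

Augment Res→n1→n3→Out: bottleneck 2, flow now 2.
Augment Res→n2→n3→Out: bottleneck 5, flow now 7.
Augment Res→n2→n4→Out: bottleneck 4, flow now 11.
No augmenting path remains; maximum flow = 11.
In the residual graph, reachable from Res: {Res, n1}.
Min-cut edges: Res→n2 (9), n1→n3 (2); capacity 9 + 2 = 11.
This cut is saturated, so no flow can exceed 11.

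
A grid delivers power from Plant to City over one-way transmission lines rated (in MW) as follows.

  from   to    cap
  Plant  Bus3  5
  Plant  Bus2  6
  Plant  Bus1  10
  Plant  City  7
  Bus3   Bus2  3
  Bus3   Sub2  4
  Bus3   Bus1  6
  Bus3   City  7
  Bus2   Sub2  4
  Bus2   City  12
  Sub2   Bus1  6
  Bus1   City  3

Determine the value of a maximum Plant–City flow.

21

Augment Plant→City: bottleneck 7, flow now 7.
Augment Plant→Bus3→City: bottleneck 5, flow now 12.
Augment Plant→Bus2→City: bottleneck 6, flow now 18.
Augment Plant→Bus1→City: bottleneck 3, flow now 21.
No augmenting path remains; maximum flow = 21.
In the residual graph, reachable from Plant: {Plant, Bus1}.
Min-cut edges: Plant→Bus3 (5), Plant→Bus2 (6), Plant→City (7), Bus1→City (3); capacity 5 + 6 + 7 + 3 = 21.
This cut is saturated, so no flow can exceed 21.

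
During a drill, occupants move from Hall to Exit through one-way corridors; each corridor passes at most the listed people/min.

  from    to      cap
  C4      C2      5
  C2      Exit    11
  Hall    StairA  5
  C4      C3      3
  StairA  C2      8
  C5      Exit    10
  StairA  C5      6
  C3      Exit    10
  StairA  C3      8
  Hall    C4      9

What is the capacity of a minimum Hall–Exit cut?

Augment Hall→C4→C2→Exit: bottleneck 5, flow now 5.
Augment Hall→C4→C3→Exit: bottleneck 3, flow now 8.
Augment Hall→StairA→C5→Exit: bottleneck 5, flow now 13.
No augmenting path remains; maximum flow = 13.
By max-flow min-cut, the minimum cut capacity equals the max flow.
In the residual graph, reachable from Hall: {Hall, C4}.
Min-cut edges: Hall→StairA (5), C4→C2 (5), C4→C3 (3); capacity 5 + 5 + 3 = 13.

13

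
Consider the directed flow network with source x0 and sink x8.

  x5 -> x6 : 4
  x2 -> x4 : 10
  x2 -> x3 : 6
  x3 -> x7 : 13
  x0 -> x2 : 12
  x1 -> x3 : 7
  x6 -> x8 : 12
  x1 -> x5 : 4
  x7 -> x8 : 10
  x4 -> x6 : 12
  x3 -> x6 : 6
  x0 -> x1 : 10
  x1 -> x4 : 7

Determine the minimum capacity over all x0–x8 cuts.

22

Augment x0→x1→x3→x6→x8: bottleneck 6, flow now 6.
Augment x0→x1→x3→x7→x8: bottleneck 1, flow now 7.
Augment x0→x1→x4→x6→x8: bottleneck 3, flow now 10.
Augment x0→x2→x3→x7→x8: bottleneck 6, flow now 16.
Augment x0→x2→x4→x6→x8: bottleneck 3, flow now 19.
Augment x0→x2→x4→x6→x3→x7→x8: bottleneck 3, flow now 22. (uses reverse residual edge)
No augmenting path remains; maximum flow = 22.
By max-flow min-cut, the minimum cut capacity equals the max flow.
In the residual graph, reachable from x0: {x0}.
Min-cut edges: x0→x1 (10), x0→x2 (12); capacity 10 + 12 = 22.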